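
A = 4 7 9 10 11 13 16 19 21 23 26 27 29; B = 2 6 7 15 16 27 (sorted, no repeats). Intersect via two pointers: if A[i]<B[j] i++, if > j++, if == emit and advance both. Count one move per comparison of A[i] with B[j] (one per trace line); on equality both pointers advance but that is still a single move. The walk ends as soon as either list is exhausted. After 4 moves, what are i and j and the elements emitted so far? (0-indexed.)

i=0 j=0: 4>2, j++
i=0 j=1: 4<6, i++
i=1 j=1: 7>6, j++
i=1 j=2: 7==7 emit, i++,j++

i=2, j=3, emitted=[7]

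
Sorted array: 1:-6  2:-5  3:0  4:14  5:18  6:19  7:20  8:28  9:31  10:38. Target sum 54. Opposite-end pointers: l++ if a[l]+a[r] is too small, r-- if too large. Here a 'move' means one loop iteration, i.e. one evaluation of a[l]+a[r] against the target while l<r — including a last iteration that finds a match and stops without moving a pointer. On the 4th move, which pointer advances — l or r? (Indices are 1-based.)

l=1 r=10: -6+38=32 <54, l++
l=2 r=10: -5+38=33 <54, l++
l=3 r=10: 0+38=38 <54, l++
l=4 r=10: 14+38=52 <54, l++

l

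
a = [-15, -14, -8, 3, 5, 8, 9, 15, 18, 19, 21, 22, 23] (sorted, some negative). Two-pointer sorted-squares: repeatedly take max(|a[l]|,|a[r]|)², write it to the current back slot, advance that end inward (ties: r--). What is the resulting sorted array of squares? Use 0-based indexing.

[9, 25, 64, 64, 81, 196, 225, 225, 324, 361, 441, 484, 529]

l=0 r=12: |-15|<=|23| out[12]=529, r--
l=0 r=11: |-15|<=|22| out[11]=484, r--
l=0 r=10: |-15|<=|21| out[10]=441, r--
l=0 r=9: |-15|<=|19| out[9]=361, r--
l=0 r=8: |-15|<=|18| out[8]=324, r--
l=0 r=7: |-15|<=|15| out[7]=225, r--
l=0 r=6: |-15|>|9| out[6]=225, l++
l=1 r=6: |-14|>|9| out[5]=196, l++
l=2 r=6: |-8|<=|9| out[4]=81, r--
l=2 r=5: |-8|<=|8| out[3]=64, r--
l=2 r=4: |-8|>|5| out[2]=64, l++
l=3 r=4: |3|<=|5| out[1]=25, r--
l=3 r=3: |3|<=|3| out[0]=9, r--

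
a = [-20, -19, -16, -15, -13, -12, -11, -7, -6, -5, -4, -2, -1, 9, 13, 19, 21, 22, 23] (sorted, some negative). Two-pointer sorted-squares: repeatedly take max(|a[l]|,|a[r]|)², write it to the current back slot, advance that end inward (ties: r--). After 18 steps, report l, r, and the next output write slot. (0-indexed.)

[0,18] |-20|<=|23| out[18]=529 → r--
[0,17] |-20|<=|22| out[17]=484 → r--
[0,16] |-20|<=|21| out[16]=441 → r--
[0,15] |-20|>|19| out[15]=400 → l++
[1,15] |-19|<=|19| out[14]=361 → r--
[1,14] |-19|>|13| out[13]=361 → l++
[2,14] |-16|>|13| out[12]=256 → l++
[3,14] |-15|>|13| out[11]=225 → l++
[4,14] |-13|<=|13| out[10]=169 → r--
[4,13] |-13|>|9| out[9]=169 → l++
[5,13] |-12|>|9| out[8]=144 → l++
[6,13] |-11|>|9| out[7]=121 → l++
[7,13] |-7|<=|9| out[6]=81 → r--
[7,12] |-7|>|-1| out[5]=49 → l++
[8,12] |-6|>|-1| out[4]=36 → l++
[9,12] |-5|>|-1| out[3]=25 → l++
[10,12] |-4|>|-1| out[2]=16 → l++
[11,12] |-2|>|-1| out[1]=4 → l++

l=12, r=12, next write slot=0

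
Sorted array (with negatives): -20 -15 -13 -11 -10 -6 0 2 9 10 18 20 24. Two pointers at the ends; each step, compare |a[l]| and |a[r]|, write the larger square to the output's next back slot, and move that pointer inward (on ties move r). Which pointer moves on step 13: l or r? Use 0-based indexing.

r

l=0 r=12: |-20|<=|24| out[12]=576, r--
l=0 r=11: |-20|<=|20| out[11]=400, r--
l=0 r=10: |-20|>|18| out[10]=400, l++
l=1 r=10: |-15|<=|18| out[9]=324, r--
l=1 r=9: |-15|>|10| out[8]=225, l++
l=2 r=9: |-13|>|10| out[7]=169, l++
l=3 r=9: |-11|>|10| out[6]=121, l++
l=4 r=9: |-10|<=|10| out[5]=100, r--
l=4 r=8: |-10|>|9| out[4]=100, l++
l=5 r=8: |-6|<=|9| out[3]=81, r--
l=5 r=7: |-6|>|2| out[2]=36, l++
l=6 r=7: |0|<=|2| out[1]=4, r--
l=6 r=6: |0|<=|0| out[0]=0, r--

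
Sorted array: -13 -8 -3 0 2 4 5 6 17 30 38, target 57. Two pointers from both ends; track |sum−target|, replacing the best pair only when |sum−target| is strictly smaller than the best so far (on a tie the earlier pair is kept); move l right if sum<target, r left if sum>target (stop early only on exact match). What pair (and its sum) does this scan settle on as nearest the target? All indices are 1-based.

pair (17, 38) with sum 55 (|Δ|=2)

l=1 r=11: -13+38=25 d=32 *, l++
l=2 r=11: -8+38=30 d=27 *, l++
l=3 r=11: -3+38=35 d=22 *, l++
l=4 r=11: 0+38=38 d=19 *, l++
l=5 r=11: 2+38=40 d=17 *, l++
l=6 r=11: 4+38=42 d=15 *, l++
l=7 r=11: 5+38=43 d=14 *, l++
l=8 r=11: 6+38=44 d=13 *, l++
l=9 r=11: 17+38=55 d=2 *, l++
l=10 r=11: 30+38=68 d=11, r--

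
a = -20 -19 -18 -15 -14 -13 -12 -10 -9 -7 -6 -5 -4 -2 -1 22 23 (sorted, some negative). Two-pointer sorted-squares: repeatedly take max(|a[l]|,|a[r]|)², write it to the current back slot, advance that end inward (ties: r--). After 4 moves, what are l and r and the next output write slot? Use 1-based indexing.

l=3, r=15, next write slot=13

[1,17] |-20|<=|23| out[17]=529 → r--
[1,16] |-20|<=|22| out[16]=484 → r--
[1,15] |-20|>|-1| out[15]=400 → l++
[2,15] |-19|>|-1| out[14]=361 → l++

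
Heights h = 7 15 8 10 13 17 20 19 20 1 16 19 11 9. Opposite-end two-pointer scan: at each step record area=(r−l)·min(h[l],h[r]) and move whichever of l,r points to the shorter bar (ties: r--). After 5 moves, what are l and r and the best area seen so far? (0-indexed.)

l=3, r=11, best area=150

[0,13] min(7,9)*13=91 best=91 * → l++
[1,13] min(15,9)*12=108 best=108 * → r--
[1,12] min(15,11)*11=121 best=121 * → r--
[1,11] min(15,19)*10=150 best=150 * → l++
[2,11] min(8,19)*9=72 best=150 → l++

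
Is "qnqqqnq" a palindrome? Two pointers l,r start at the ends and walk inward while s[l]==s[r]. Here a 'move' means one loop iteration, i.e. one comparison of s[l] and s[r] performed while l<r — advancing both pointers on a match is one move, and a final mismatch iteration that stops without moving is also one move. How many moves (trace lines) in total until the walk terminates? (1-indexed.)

3 moves

[1,7] 'q'=='q' → l++,r--
[2,6] 'n'=='n' → l++,r--
[3,5] 'q'=='q' → l++,r--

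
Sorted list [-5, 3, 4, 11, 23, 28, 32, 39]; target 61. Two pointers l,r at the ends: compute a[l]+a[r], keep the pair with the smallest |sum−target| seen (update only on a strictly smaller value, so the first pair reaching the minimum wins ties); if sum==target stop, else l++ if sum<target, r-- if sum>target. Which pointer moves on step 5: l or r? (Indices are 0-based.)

[0,7] -5+39=34 d=27 * → l++
[1,7] 3+39=42 d=19 * → l++
[2,7] 4+39=43 d=18 * → l++
[3,7] 11+39=50 d=11 * → l++
[4,7] 23+39=62 d=1 * → r--

r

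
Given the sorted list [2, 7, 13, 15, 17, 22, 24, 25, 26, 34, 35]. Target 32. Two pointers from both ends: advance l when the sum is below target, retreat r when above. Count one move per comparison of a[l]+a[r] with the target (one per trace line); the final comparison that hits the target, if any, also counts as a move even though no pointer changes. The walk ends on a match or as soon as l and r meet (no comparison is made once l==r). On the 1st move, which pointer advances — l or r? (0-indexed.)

[0,10] 2+35=37 >32 → r--

r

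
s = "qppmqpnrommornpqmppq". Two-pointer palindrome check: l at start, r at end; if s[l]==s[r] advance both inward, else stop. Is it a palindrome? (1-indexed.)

l=1 r=20: 'q'=='q', l++,r--
l=2 r=19: 'p'=='p', l++,r--
l=3 r=18: 'p'=='p', l++,r--
l=4 r=17: 'm'=='m', l++,r--
l=5 r=16: 'q'=='q', l++,r--
l=6 r=15: 'p'=='p', l++,r--
l=7 r=14: 'n'=='n', l++,r--
l=8 r=13: 'r'=='r', l++,r--
l=9 r=12: 'o'=='o', l++,r--
l=10 r=11: 'm'=='m', l++,r--

palindrome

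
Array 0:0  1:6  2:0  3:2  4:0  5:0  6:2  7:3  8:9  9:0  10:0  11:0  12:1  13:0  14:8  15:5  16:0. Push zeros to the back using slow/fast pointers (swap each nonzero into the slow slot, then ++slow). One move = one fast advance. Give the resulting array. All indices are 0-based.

[6, 2, 2, 3, 9, 1, 8, 5, 0, 0, 0, 0, 0, 0, 0, 0, 0]

slow=0 fast=0: a[fast]=0, fast++
slow=0 fast=1: a[fast]=6≠0 swap→a[0]=6, slow++,fast++
slow=1 fast=2: a[fast]=0, fast++
slow=1 fast=3: a[fast]=2≠0 swap→a[1]=2, slow++,fast++
slow=2 fast=4: a[fast]=0, fast++
slow=2 fast=5: a[fast]=0, fast++
slow=2 fast=6: a[fast]=2≠0 swap→a[2]=2, slow++,fast++
slow=3 fast=7: a[fast]=3≠0 swap→a[3]=3, slow++,fast++
slow=4 fast=8: a[fast]=9≠0 swap→a[4]=9, slow++,fast++
slow=5 fast=9: a[fast]=0, fast++
slow=5 fast=10: a[fast]=0, fast++
slow=5 fast=11: a[fast]=0, fast++
slow=5 fast=12: a[fast]=1≠0 swap→a[5]=1, slow++,fast++
slow=6 fast=13: a[fast]=0, fast++
slow=6 fast=14: a[fast]=8≠0 swap→a[6]=8, slow++,fast++
slow=7 fast=15: a[fast]=5≠0 swap→a[7]=5, slow++,fast++
slow=8 fast=16: a[fast]=0, fast++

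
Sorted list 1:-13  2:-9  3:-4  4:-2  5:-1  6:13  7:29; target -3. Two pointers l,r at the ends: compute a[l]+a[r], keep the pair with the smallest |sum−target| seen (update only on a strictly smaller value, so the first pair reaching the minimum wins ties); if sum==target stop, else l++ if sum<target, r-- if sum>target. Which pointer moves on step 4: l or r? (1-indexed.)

l

l=1 r=7: -13+29=16 d=19 *, r--
l=1 r=6: -13+13=0 d=3 *, r--
l=1 r=5: -13+-1=-14 d=11, l++
l=2 r=5: -9+-1=-10 d=7, l++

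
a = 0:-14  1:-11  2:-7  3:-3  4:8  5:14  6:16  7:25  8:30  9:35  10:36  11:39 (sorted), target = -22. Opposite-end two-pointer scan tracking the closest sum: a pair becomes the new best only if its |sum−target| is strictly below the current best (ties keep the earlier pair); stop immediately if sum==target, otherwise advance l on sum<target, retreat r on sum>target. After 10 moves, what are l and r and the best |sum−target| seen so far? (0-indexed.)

l=0 r=11: -14+39=25 d=47 *, r--
l=0 r=10: -14+36=22 d=44 *, r--
l=0 r=9: -14+35=21 d=43 *, r--
l=0 r=8: -14+30=16 d=38 *, r--
l=0 r=7: -14+25=11 d=33 *, r--
l=0 r=6: -14+16=2 d=24 *, r--
l=0 r=5: -14+14=0 d=22 *, r--
l=0 r=4: -14+8=-6 d=16 *, r--
l=0 r=3: -14+-3=-17 d=5 *, r--
l=0 r=2: -14+-7=-21 d=1 *, r--

l=0, r=1, best |Δ|=1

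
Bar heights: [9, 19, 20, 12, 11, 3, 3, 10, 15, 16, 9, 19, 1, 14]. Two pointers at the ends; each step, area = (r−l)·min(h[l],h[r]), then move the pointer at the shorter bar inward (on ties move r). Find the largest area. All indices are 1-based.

l=1 r=14: min(9,14)*13=117 best=117 *, l++
l=2 r=14: min(19,14)*12=168 best=168 *, r--
l=2 r=13: min(19,1)*11=11 best=168, r--
l=2 r=12: min(19,19)*10=190 best=190 *, r--
l=2 r=11: min(19,9)*9=81 best=190, r--
l=2 r=10: min(19,16)*8=128 best=190, r--
l=2 r=9: min(19,15)*7=105 best=190, r--
l=2 r=8: min(19,10)*6=60 best=190, r--
l=2 r=7: min(19,3)*5=15 best=190, r--
l=2 r=6: min(19,3)*4=12 best=190, r--
l=2 r=5: min(19,11)*3=33 best=190, r--
l=2 r=4: min(19,12)*2=24 best=190, r--
l=2 r=3: min(19,20)*1=19 best=190, l++

max area = 190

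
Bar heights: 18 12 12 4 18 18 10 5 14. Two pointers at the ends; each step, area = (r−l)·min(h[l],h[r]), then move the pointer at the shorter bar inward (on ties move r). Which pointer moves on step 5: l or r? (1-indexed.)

r

l=1 r=9: min(18,14)*8=112 best=112 *, r--
l=1 r=8: min(18,5)*7=35 best=112, r--
l=1 r=7: min(18,10)*6=60 best=112, r--
l=1 r=6: min(18,18)*5=90 best=112, r--
l=1 r=5: min(18,18)*4=72 best=112, r--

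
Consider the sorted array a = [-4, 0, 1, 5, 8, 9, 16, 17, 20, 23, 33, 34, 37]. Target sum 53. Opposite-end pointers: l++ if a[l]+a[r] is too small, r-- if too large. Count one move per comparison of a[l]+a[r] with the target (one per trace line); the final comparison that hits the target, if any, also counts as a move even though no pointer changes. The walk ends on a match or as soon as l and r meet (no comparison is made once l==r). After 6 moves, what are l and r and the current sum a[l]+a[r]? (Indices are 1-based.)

[1,13] -4+37=33 <53 → l++
[2,13] 0+37=37 <53 → l++
[3,13] 1+37=38 <53 → l++
[4,13] 5+37=42 <53 → l++
[5,13] 8+37=45 <53 → l++
[6,13] 9+37=46 <53 → l++

l=7, r=13, sum=53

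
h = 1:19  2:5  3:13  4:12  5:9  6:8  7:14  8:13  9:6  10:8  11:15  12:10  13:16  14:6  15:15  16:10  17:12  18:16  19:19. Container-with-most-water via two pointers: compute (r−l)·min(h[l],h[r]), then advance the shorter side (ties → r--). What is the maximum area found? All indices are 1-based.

[1,19] min(19,19)*18=342 best=342 * → r--
[1,18] min(19,16)*17=272 best=342 → r--
[1,17] min(19,12)*16=192 best=342 → r--
[1,16] min(19,10)*15=150 best=342 → r--
[1,15] min(19,15)*14=210 best=342 → r--
[1,14] min(19,6)*13=78 best=342 → r--
[1,13] min(19,16)*12=192 best=342 → r--
[1,12] min(19,10)*11=110 best=342 → r--
[1,11] min(19,15)*10=150 best=342 → r--
[1,10] min(19,8)*9=72 best=342 → r--
[1,9] min(19,6)*8=48 best=342 → r--
[1,8] min(19,13)*7=91 best=342 → r--
[1,7] min(19,14)*6=84 best=342 → r--
[1,6] min(19,8)*5=40 best=342 → r--
[1,5] min(19,9)*4=36 best=342 → r--
[1,4] min(19,12)*3=36 best=342 → r--
[1,3] min(19,13)*2=26 best=342 → r--
[1,2] min(19,5)*1=5 best=342 → r--

max area = 342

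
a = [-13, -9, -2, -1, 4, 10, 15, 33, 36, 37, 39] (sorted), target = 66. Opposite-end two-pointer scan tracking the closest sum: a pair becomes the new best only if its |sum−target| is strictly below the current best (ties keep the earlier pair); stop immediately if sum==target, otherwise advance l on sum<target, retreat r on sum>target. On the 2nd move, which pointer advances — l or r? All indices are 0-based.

l

l=0 r=10: -13+39=26 d=40 *, l++
l=1 r=10: -9+39=30 d=36 *, l++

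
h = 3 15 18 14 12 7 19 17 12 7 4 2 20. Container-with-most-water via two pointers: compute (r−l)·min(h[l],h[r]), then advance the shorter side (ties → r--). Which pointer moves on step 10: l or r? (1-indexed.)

[1,13] min(3,20)*12=36 best=36 * → l++
[2,13] min(15,20)*11=165 best=165 * → l++
[3,13] min(18,20)*10=180 best=180 * → l++
[4,13] min(14,20)*9=126 best=180 → l++
[5,13] min(12,20)*8=96 best=180 → l++
[6,13] min(7,20)*7=49 best=180 → l++
[7,13] min(19,20)*6=114 best=180 → l++
[8,13] min(17,20)*5=85 best=180 → l++
[9,13] min(12,20)*4=48 best=180 → l++
[10,13] min(7,20)*3=21 best=180 → l++

l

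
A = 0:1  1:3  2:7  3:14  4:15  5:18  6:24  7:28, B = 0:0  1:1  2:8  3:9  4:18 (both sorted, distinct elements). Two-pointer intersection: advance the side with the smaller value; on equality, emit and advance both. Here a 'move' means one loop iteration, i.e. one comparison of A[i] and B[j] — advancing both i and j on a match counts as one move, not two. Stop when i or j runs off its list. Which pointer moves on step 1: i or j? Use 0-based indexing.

i=0 j=0: 1>0, j++

j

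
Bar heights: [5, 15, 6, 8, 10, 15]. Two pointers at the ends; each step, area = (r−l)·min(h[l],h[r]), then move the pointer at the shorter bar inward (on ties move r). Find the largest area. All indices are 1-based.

max area = 60

[1,6] min(5,15)*5=25 best=25 * → l++
[2,6] min(15,15)*4=60 best=60 * → r--
[2,5] min(15,10)*3=30 best=60 → r--
[2,4] min(15,8)*2=16 best=60 → r--
[2,3] min(15,6)*1=6 best=60 → r--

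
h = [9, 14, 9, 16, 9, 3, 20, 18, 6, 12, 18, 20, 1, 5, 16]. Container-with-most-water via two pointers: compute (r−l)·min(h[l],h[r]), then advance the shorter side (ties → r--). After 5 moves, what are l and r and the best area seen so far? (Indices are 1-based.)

l=1 r=15: min(9,16)*14=126 best=126 *, l++
l=2 r=15: min(14,16)*13=182 best=182 *, l++
l=3 r=15: min(9,16)*12=108 best=182, l++
l=4 r=15: min(16,16)*11=176 best=182, r--
l=4 r=14: min(16,5)*10=50 best=182, r--

l=4, r=13, best area=182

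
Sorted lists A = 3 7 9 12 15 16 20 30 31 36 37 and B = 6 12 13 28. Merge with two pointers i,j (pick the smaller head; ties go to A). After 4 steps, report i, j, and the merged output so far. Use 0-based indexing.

[i=0,j=0] A[i]=3<=B[j]=6 take 3 → i++
[i=1,j=0] A[i]=7>B[j]=6 take 6 → j++
[i=1,j=1] A[i]=7<=B[j]=12 take 7 → i++
[i=2,j=1] A[i]=9<=B[j]=12 take 9 → i++

i=3, j=1, merged so far=[3, 6, 7, 9]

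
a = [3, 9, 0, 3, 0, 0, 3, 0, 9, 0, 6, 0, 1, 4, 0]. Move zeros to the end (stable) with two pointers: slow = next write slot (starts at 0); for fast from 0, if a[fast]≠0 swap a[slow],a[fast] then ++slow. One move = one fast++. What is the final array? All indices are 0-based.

[3, 9, 3, 3, 9, 6, 1, 4, 0, 0, 0, 0, 0, 0, 0]

(s=0,f=0) a[fast]=3≠0 swap→a[0]=3 → slow++,fast++
(s=1,f=1) a[fast]=9≠0 swap→a[1]=9 → slow++,fast++
(s=2,f=2) a[fast]=0 → fast++
(s=2,f=3) a[fast]=3≠0 swap→a[2]=3 → slow++,fast++
(s=3,f=4) a[fast]=0 → fast++
(s=3,f=5) a[fast]=0 → fast++
(s=3,f=6) a[fast]=3≠0 swap→a[3]=3 → slow++,fast++
(s=4,f=7) a[fast]=0 → fast++
(s=4,f=8) a[fast]=9≠0 swap→a[4]=9 → slow++,fast++
(s=5,f=9) a[fast]=0 → fast++
(s=5,f=10) a[fast]=6≠0 swap→a[5]=6 → slow++,fast++
(s=6,f=11) a[fast]=0 → fast++
(s=6,f=12) a[fast]=1≠0 swap→a[6]=1 → slow++,fast++
(s=7,f=13) a[fast]=4≠0 swap→a[7]=4 → slow++,fast++
(s=8,f=14) a[fast]=0 → fast++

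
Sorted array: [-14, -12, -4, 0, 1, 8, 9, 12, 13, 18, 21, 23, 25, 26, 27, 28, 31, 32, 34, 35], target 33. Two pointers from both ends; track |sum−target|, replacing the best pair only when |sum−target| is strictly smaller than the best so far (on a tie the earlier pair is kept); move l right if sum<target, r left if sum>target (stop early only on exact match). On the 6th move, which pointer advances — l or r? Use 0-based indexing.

l

[0,19] -14+35=21 d=12 * → l++
[1,19] -12+35=23 d=10 * → l++
[2,19] -4+35=31 d=2 * → l++
[3,19] 0+35=35 d=2 → r--
[3,18] 0+34=34 d=1 * → r--
[3,17] 0+32=32 d=1 → l++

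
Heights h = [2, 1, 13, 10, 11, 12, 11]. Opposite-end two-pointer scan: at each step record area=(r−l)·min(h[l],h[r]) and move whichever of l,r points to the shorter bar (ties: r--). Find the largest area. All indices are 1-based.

max area = 44

[1,7] min(2,11)*6=12 best=12 * → l++
[2,7] min(1,11)*5=5 best=12 → l++
[3,7] min(13,11)*4=44 best=44 * → r--
[3,6] min(13,12)*3=36 best=44 → r--
[3,5] min(13,11)*2=22 best=44 → r--
[3,4] min(13,10)*1=10 best=44 → r--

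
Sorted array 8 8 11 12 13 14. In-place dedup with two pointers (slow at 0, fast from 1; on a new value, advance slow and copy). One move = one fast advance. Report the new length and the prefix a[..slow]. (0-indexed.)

length 5; prefix = [8, 11, 12, 13, 14]

slow=0 fast=1: a[fast]=8=a[slow] dup, fast++
slow=0 fast=2: a[fast]=11≠a[slow]=8 write a[1]=11, slow++,fast++
slow=1 fast=3: a[fast]=12≠a[slow]=11 write a[2]=12, slow++,fast++
slow=2 fast=4: a[fast]=13≠a[slow]=12 write a[3]=13, slow++,fast++
slow=3 fast=5: a[fast]=14≠a[slow]=13 write a[4]=14, slow++,fast++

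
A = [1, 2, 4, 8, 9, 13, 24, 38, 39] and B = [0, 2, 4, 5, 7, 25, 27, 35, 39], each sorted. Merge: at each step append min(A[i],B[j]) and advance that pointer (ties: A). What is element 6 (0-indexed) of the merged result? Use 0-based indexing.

[i=0,j=0] A[i]=1>B[j]=0 take 0 → j++
[i=0,j=1] A[i]=1<=B[j]=2 take 1 → i++
[i=1,j=1] A[i]=2<=B[j]=2 take 2 → i++
[i=2,j=1] A[i]=4>B[j]=2 take 2 → j++
[i=2,j=2] A[i]=4<=B[j]=4 take 4 → i++
[i=3,j=2] A[i]=8>B[j]=4 take 4 → j++
[i=3,j=3] A[i]=8>B[j]=5 take 5 → j++
[i=3,j=4] A[i]=8>B[j]=7 take 7 → j++
[i=3,j=5] A[i]=8<=B[j]=25 take 8 → i++
[i=4,j=5] A[i]=9<=B[j]=25 take 9 → i++
[i=5,j=5] A[i]=13<=B[j]=25 take 13 → i++
[i=6,j=5] A[i]=24<=B[j]=25 take 24 → i++
[i=7,j=5] A[i]=38>B[j]=25 take 25 → j++
[i=7,j=6] A[i]=38>B[j]=27 take 27 → j++
[i=7,j=7] A[i]=38>B[j]=35 take 35 → j++
[i=7,j=8] A[i]=38<=B[j]=39 take 38 → i++
[i=8,j=8] A[i]=39<=B[j]=39 take 39 → i++
[i=9,j=8] A done, take B[j]=39 → j++

merged[6] = 5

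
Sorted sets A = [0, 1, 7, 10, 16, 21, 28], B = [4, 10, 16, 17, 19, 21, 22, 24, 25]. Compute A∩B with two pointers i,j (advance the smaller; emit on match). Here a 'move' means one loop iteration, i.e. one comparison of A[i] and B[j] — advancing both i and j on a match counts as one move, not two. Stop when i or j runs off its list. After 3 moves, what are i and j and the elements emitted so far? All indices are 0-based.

i=2, j=1, emitted=[]

i=0 j=0: 0<4, i++
i=1 j=0: 1<4, i++
i=2 j=0: 7>4, j++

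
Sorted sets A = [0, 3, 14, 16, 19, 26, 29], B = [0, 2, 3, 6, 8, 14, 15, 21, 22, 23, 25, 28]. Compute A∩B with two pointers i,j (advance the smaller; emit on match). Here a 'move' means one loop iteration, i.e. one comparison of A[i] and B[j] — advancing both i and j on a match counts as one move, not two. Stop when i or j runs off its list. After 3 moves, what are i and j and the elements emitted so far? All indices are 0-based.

i=0 j=0: 0==0 emit, i++,j++
i=1 j=1: 3>2, j++
i=1 j=2: 3==3 emit, i++,j++

i=2, j=3, emitted=[0, 3]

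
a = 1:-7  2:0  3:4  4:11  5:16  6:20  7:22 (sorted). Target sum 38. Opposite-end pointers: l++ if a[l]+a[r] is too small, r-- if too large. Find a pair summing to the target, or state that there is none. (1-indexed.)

l=1 r=7: -7+22=15 <38, l++
l=2 r=7: 0+22=22 <38, l++
l=3 r=7: 4+22=26 <38, l++
l=4 r=7: 11+22=33 <38, l++
l=5 r=7: 16+22=38, found

(16, 22)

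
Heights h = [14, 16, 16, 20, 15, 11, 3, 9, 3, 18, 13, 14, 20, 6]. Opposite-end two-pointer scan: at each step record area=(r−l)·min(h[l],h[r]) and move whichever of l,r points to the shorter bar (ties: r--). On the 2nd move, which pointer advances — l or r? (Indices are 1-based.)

l=1 r=14: min(14,6)*13=78 best=78 *, r--
l=1 r=13: min(14,20)*12=168 best=168 *, l++

l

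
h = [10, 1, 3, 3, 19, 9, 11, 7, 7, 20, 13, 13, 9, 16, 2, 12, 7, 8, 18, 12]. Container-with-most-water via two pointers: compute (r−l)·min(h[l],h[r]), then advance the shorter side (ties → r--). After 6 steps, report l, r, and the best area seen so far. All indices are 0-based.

l=4, r=17, best area=252

[0,19] min(10,12)*19=190 best=190 * → l++
[1,19] min(1,12)*18=18 best=190 → l++
[2,19] min(3,12)*17=51 best=190 → l++
[3,19] min(3,12)*16=48 best=190 → l++
[4,19] min(19,12)*15=180 best=190 → r--
[4,18] min(19,18)*14=252 best=252 * → r--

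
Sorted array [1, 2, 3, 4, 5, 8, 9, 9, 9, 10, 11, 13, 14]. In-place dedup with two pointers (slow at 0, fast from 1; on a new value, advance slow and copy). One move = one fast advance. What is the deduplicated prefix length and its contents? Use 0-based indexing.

(s=0,f=1) a[fast]=2≠a[slow]=1 write a[1]=2 → slow++,fast++
(s=1,f=2) a[fast]=3≠a[slow]=2 write a[2]=3 → slow++,fast++
(s=2,f=3) a[fast]=4≠a[slow]=3 write a[3]=4 → slow++,fast++
(s=3,f=4) a[fast]=5≠a[slow]=4 write a[4]=5 → slow++,fast++
(s=4,f=5) a[fast]=8≠a[slow]=5 write a[5]=8 → slow++,fast++
(s=5,f=6) a[fast]=9≠a[slow]=8 write a[6]=9 → slow++,fast++
(s=6,f=7) a[fast]=9=a[slow] dup → fast++
(s=6,f=8) a[fast]=9=a[slow] dup → fast++
(s=6,f=9) a[fast]=10≠a[slow]=9 write a[7]=10 → slow++,fast++
(s=7,f=10) a[fast]=11≠a[slow]=10 write a[8]=11 → slow++,fast++
(s=8,f=11) a[fast]=13≠a[slow]=11 write a[9]=13 → slow++,fast++
(s=9,f=12) a[fast]=14≠a[slow]=13 write a[10]=14 → slow++,fast++

length 11; prefix = [1, 2, 3, 4, 5, 8, 9, 10, 11, 13, 14]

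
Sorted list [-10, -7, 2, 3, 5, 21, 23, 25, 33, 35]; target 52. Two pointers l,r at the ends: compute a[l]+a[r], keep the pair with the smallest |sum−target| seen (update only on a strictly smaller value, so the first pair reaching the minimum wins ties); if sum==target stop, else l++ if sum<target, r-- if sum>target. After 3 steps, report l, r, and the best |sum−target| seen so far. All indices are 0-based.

l=0 r=9: -10+35=25 d=27 *, l++
l=1 r=9: -7+35=28 d=24 *, l++
l=2 r=9: 2+35=37 d=15 *, l++

l=3, r=9, best |Δ|=15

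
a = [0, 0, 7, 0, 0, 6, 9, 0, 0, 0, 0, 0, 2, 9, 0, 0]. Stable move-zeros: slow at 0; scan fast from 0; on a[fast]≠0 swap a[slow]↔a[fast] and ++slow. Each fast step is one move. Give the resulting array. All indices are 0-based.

[7, 6, 9, 2, 9, 0, 0, 0, 0, 0, 0, 0, 0, 0, 0, 0]

(s=0,f=0) a[fast]=0 → fast++
(s=0,f=1) a[fast]=0 → fast++
(s=0,f=2) a[fast]=7≠0 swap→a[0]=7 → slow++,fast++
(s=1,f=3) a[fast]=0 → fast++
(s=1,f=4) a[fast]=0 → fast++
(s=1,f=5) a[fast]=6≠0 swap→a[1]=6 → slow++,fast++
(s=2,f=6) a[fast]=9≠0 swap→a[2]=9 → slow++,fast++
(s=3,f=7) a[fast]=0 → fast++
(s=3,f=8) a[fast]=0 → fast++
(s=3,f=9) a[fast]=0 → fast++
(s=3,f=10) a[fast]=0 → fast++
(s=3,f=11) a[fast]=0 → fast++
(s=3,f=12) a[fast]=2≠0 swap→a[3]=2 → slow++,fast++
(s=4,f=13) a[fast]=9≠0 swap→a[4]=9 → slow++,fast++
(s=5,f=14) a[fast]=0 → fast++
(s=5,f=15) a[fast]=0 → fast++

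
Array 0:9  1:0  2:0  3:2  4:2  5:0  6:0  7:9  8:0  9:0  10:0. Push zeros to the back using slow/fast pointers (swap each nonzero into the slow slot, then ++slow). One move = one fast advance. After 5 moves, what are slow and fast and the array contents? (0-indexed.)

slow=3, fast=5, a=[9, 2, 2, 0, 0, 0, 0, 9, 0, 0, 0]

(s=0,f=0) a[fast]=9≠0 swap→a[0]=9 → slow++,fast++
(s=1,f=1) a[fast]=0 → fast++
(s=1,f=2) a[fast]=0 → fast++
(s=1,f=3) a[fast]=2≠0 swap→a[1]=2 → slow++,fast++
(s=2,f=4) a[fast]=2≠0 swap→a[2]=2 → slow++,fast++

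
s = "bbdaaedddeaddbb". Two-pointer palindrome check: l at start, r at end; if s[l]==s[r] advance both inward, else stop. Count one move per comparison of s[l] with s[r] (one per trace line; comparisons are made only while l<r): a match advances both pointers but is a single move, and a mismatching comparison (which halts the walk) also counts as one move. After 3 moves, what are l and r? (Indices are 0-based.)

l=3, r=11

[0,14] 'b'=='b' → l++,r--
[1,13] 'b'=='b' → l++,r--
[2,12] 'd'=='d' → l++,r--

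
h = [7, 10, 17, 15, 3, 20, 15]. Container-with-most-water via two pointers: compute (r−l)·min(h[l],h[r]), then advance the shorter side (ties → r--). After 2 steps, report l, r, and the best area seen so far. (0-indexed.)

l=2, r=6, best area=50

l=0 r=6: min(7,15)*6=42 best=42 *, l++
l=1 r=6: min(10,15)*5=50 best=50 *, l++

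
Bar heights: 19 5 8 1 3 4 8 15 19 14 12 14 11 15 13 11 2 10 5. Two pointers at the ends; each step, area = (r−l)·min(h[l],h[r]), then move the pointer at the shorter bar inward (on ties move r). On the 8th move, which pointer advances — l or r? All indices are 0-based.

r

l=0 r=18: min(19,5)*18=90 best=90 *, r--
l=0 r=17: min(19,10)*17=170 best=170 *, r--
l=0 r=16: min(19,2)*16=32 best=170, r--
l=0 r=15: min(19,11)*15=165 best=170, r--
l=0 r=14: min(19,13)*14=182 best=182 *, r--
l=0 r=13: min(19,15)*13=195 best=195 *, r--
l=0 r=12: min(19,11)*12=132 best=195, r--
l=0 r=11: min(19,14)*11=154 best=195, r--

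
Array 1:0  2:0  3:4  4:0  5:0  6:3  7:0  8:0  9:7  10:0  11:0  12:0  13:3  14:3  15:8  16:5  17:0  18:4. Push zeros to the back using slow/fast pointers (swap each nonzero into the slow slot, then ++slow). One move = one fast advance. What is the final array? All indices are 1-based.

[4, 3, 7, 3, 3, 8, 5, 4, 0, 0, 0, 0, 0, 0, 0, 0, 0, 0]

(s=1,f=1) a[fast]=0 → fast++
(s=1,f=2) a[fast]=0 → fast++
(s=1,f=3) a[fast]=4≠0 swap→a[1]=4 → slow++,fast++
(s=2,f=4) a[fast]=0 → fast++
(s=2,f=5) a[fast]=0 → fast++
(s=2,f=6) a[fast]=3≠0 swap→a[2]=3 → slow++,fast++
(s=3,f=7) a[fast]=0 → fast++
(s=3,f=8) a[fast]=0 → fast++
(s=3,f=9) a[fast]=7≠0 swap→a[3]=7 → slow++,fast++
(s=4,f=10) a[fast]=0 → fast++
(s=4,f=11) a[fast]=0 → fast++
(s=4,f=12) a[fast]=0 → fast++
(s=4,f=13) a[fast]=3≠0 swap→a[4]=3 → slow++,fast++
(s=5,f=14) a[fast]=3≠0 swap→a[5]=3 → slow++,fast++
(s=6,f=15) a[fast]=8≠0 swap→a[6]=8 → slow++,fast++
(s=7,f=16) a[fast]=5≠0 swap→a[7]=5 → slow++,fast++
(s=8,f=17) a[fast]=0 → fast++
(s=8,f=18) a[fast]=4≠0 swap→a[8]=4 → slow++,fast++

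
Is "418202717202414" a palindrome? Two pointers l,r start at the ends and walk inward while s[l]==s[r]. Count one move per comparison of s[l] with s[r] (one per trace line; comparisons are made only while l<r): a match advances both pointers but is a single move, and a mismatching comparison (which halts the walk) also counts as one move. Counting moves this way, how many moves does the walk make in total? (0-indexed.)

l=0 r=14: '4'=='4', l++,r--
l=1 r=13: '1'=='1', l++,r--
l=2 r=12: '8'!='4', stop

3 moves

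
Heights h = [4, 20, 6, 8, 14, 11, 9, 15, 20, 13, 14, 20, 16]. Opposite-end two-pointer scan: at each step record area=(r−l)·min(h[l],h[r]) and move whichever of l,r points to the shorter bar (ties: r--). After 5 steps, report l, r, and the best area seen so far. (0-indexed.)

l=1, r=8, best area=200

l=0 r=12: min(4,16)*12=48 best=48 *, l++
l=1 r=12: min(20,16)*11=176 best=176 *, r--
l=1 r=11: min(20,20)*10=200 best=200 *, r--
l=1 r=10: min(20,14)*9=126 best=200, r--
l=1 r=9: min(20,13)*8=104 best=200, r--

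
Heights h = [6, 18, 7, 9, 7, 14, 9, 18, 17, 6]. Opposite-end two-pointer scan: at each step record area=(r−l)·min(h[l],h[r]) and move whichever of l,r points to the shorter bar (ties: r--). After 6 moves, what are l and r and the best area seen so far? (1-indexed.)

l=2, r=5, best area=119

[1,10] min(6,6)*9=54 best=54 * → r--
[1,9] min(6,17)*8=48 best=54 → l++
[2,9] min(18,17)*7=119 best=119 * → r--
[2,8] min(18,18)*6=108 best=119 → r--
[2,7] min(18,9)*5=45 best=119 → r--
[2,6] min(18,14)*4=56 best=119 → r--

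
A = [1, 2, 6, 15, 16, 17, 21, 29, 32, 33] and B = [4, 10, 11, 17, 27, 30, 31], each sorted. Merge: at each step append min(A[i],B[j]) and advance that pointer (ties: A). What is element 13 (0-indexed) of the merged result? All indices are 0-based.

merged[13] = 30

i=0 j=0: A[i]=1<=B[j]=4 take 1, i++
i=1 j=0: A[i]=2<=B[j]=4 take 2, i++
i=2 j=0: A[i]=6>B[j]=4 take 4, j++
i=2 j=1: A[i]=6<=B[j]=10 take 6, i++
i=3 j=1: A[i]=15>B[j]=10 take 10, j++
i=3 j=2: A[i]=15>B[j]=11 take 11, j++
i=3 j=3: A[i]=15<=B[j]=17 take 15, i++
i=4 j=3: A[i]=16<=B[j]=17 take 16, i++
i=5 j=3: A[i]=17<=B[j]=17 take 17, i++
i=6 j=3: A[i]=21>B[j]=17 take 17, j++
i=6 j=4: A[i]=21<=B[j]=27 take 21, i++
i=7 j=4: A[i]=29>B[j]=27 take 27, j++
i=7 j=5: A[i]=29<=B[j]=30 take 29, i++
i=8 j=5: A[i]=32>B[j]=30 take 30, j++
i=8 j=6: A[i]=32>B[j]=31 take 31, j++
i=8 j=7: B done, take A[i]=32, i++
i=9 j=7: B done, take A[i]=33, i++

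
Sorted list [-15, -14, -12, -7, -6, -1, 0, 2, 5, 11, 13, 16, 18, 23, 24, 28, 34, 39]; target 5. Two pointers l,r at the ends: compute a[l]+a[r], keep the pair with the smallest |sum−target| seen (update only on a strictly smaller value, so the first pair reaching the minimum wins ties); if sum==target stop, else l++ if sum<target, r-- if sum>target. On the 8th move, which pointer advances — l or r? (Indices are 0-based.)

r

l=0 r=17: -15+39=24 d=19 *, r--
l=0 r=16: -15+34=19 d=14 *, r--
l=0 r=15: -15+28=13 d=8 *, r--
l=0 r=14: -15+24=9 d=4 *, r--
l=0 r=13: -15+23=8 d=3 *, r--
l=0 r=12: -15+18=3 d=2 *, l++
l=1 r=12: -14+18=4 d=1 *, l++
l=2 r=12: -12+18=6 d=1, r--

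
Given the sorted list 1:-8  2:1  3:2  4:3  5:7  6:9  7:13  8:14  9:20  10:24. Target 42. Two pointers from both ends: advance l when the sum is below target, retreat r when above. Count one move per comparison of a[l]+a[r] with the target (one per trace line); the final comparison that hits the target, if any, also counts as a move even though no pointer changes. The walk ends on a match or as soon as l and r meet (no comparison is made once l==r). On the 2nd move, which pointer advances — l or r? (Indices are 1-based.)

l=1 r=10: -8+24=16 <42, l++
l=2 r=10: 1+24=25 <42, l++

l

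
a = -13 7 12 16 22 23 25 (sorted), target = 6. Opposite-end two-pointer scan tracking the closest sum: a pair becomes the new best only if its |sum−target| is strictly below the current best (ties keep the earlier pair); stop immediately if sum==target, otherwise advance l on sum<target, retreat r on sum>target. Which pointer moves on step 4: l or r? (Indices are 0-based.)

l

[0,6] -13+25=12 d=6 * → r--
[0,5] -13+23=10 d=4 * → r--
[0,4] -13+22=9 d=3 * → r--
[0,3] -13+16=3 d=3 → l++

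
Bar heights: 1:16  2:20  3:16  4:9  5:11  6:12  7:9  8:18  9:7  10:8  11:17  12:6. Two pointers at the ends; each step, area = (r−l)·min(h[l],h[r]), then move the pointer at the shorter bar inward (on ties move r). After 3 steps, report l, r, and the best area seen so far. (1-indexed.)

l=2, r=10, best area=160

l=1 r=12: min(16,6)*11=66 best=66 *, r--
l=1 r=11: min(16,17)*10=160 best=160 *, l++
l=2 r=11: min(20,17)*9=153 best=160, r--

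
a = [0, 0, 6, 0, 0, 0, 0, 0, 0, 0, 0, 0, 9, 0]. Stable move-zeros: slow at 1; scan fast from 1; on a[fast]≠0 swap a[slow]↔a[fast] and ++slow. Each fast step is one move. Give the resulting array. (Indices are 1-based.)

(s=1,f=1) a[fast]=0 → fast++
(s=1,f=2) a[fast]=0 → fast++
(s=1,f=3) a[fast]=6≠0 swap→a[1]=6 → slow++,fast++
(s=2,f=4) a[fast]=0 → fast++
(s=2,f=5) a[fast]=0 → fast++
(s=2,f=6) a[fast]=0 → fast++
(s=2,f=7) a[fast]=0 → fast++
(s=2,f=8) a[fast]=0 → fast++
(s=2,f=9) a[fast]=0 → fast++
(s=2,f=10) a[fast]=0 → fast++
(s=2,f=11) a[fast]=0 → fast++
(s=2,f=12) a[fast]=0 → fast++
(s=2,f=13) a[fast]=9≠0 swap→a[2]=9 → slow++,fast++
(s=3,f=14) a[fast]=0 → fast++

[6, 9, 0, 0, 0, 0, 0, 0, 0, 0, 0, 0, 0, 0]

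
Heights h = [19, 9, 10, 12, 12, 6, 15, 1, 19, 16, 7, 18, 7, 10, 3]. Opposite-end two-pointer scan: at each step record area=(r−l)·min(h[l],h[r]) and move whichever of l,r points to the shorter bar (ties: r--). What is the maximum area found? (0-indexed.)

l=0 r=14: min(19,3)*14=42 best=42 *, r--
l=0 r=13: min(19,10)*13=130 best=130 *, r--
l=0 r=12: min(19,7)*12=84 best=130, r--
l=0 r=11: min(19,18)*11=198 best=198 *, r--
l=0 r=10: min(19,7)*10=70 best=198, r--
l=0 r=9: min(19,16)*9=144 best=198, r--
l=0 r=8: min(19,19)*8=152 best=198, r--
l=0 r=7: min(19,1)*7=7 best=198, r--
l=0 r=6: min(19,15)*6=90 best=198, r--
l=0 r=5: min(19,6)*5=30 best=198, r--
l=0 r=4: min(19,12)*4=48 best=198, r--
l=0 r=3: min(19,12)*3=36 best=198, r--
l=0 r=2: min(19,10)*2=20 best=198, r--
l=0 r=1: min(19,9)*1=9 best=198, r--

max area = 198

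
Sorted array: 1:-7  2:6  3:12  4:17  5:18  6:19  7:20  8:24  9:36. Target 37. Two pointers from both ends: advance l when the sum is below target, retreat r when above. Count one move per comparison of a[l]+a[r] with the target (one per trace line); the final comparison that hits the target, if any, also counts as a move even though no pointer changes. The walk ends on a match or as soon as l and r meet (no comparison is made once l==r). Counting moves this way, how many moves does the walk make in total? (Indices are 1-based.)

6 moves

l=1 r=9: -7+36=29 <37, l++
l=2 r=9: 6+36=42 >37, r--
l=2 r=8: 6+24=30 <37, l++
l=3 r=8: 12+24=36 <37, l++
l=4 r=8: 17+24=41 >37, r--
l=4 r=7: 17+20=37, found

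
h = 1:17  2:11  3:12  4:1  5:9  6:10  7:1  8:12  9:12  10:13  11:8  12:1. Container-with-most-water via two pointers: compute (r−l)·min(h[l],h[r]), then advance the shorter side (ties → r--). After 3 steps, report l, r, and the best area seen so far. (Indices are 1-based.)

l=1, r=9, best area=117

[1,12] min(17,1)*11=11 best=11 * → r--
[1,11] min(17,8)*10=80 best=80 * → r--
[1,10] min(17,13)*9=117 best=117 * → r--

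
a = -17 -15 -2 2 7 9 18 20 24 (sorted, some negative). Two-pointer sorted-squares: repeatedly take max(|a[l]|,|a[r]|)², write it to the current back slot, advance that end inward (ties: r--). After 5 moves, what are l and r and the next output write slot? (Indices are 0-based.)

l=2, r=5, next write slot=3

l=0 r=8: |-17|<=|24| out[8]=576, r--
l=0 r=7: |-17|<=|20| out[7]=400, r--
l=0 r=6: |-17|<=|18| out[6]=324, r--
l=0 r=5: |-17|>|9| out[5]=289, l++
l=1 r=5: |-15|>|9| out[4]=225, l++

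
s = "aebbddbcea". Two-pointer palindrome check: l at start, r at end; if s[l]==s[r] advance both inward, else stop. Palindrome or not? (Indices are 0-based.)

[0,9] 'a'=='a' → l++,r--
[1,8] 'e'=='e' → l++,r--
[2,7] 'b'!='c' → stop

not a palindrome (mismatch at 2,7)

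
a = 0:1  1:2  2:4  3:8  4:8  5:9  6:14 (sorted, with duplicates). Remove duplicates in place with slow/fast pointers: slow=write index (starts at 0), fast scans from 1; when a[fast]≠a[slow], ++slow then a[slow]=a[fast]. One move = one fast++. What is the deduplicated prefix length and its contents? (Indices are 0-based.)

slow=0 fast=1: a[fast]=2≠a[slow]=1 write a[1]=2, slow++,fast++
slow=1 fast=2: a[fast]=4≠a[slow]=2 write a[2]=4, slow++,fast++
slow=2 fast=3: a[fast]=8≠a[slow]=4 write a[3]=8, slow++,fast++
slow=3 fast=4: a[fast]=8=a[slow] dup, fast++
slow=3 fast=5: a[fast]=9≠a[slow]=8 write a[4]=9, slow++,fast++
slow=4 fast=6: a[fast]=14≠a[slow]=9 write a[5]=14, slow++,fast++

length 6; prefix = [1, 2, 4, 8, 9, 14]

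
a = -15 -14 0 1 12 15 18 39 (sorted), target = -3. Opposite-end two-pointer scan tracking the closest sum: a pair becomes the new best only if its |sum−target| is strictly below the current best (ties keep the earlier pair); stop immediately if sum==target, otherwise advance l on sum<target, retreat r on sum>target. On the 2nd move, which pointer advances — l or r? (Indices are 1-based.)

r

l=1 r=8: -15+39=24 d=27 *, r--
l=1 r=7: -15+18=3 d=6 *, r--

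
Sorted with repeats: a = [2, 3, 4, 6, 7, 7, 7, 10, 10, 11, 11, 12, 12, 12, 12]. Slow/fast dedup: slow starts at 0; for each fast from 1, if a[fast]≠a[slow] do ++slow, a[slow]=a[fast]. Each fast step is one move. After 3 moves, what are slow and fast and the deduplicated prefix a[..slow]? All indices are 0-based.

slow=0 fast=1: a[fast]=3≠a[slow]=2 write a[1]=3, slow++,fast++
slow=1 fast=2: a[fast]=4≠a[slow]=3 write a[2]=4, slow++,fast++
slow=2 fast=3: a[fast]=6≠a[slow]=4 write a[3]=6, slow++,fast++

slow=3, fast=4, prefix=[2, 3, 4, 6]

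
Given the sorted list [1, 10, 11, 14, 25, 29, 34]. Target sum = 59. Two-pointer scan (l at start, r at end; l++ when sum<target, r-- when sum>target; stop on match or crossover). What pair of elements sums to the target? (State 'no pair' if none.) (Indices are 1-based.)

l=1 r=7: 1+34=35 <59, l++
l=2 r=7: 10+34=44 <59, l++
l=3 r=7: 11+34=45 <59, l++
l=4 r=7: 14+34=48 <59, l++
l=5 r=7: 25+34=59, found

(25, 34)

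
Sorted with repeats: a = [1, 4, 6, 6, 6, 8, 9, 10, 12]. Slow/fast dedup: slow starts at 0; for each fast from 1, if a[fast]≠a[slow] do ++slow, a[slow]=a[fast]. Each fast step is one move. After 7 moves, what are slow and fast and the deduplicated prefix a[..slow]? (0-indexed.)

slow=5, fast=8, prefix=[1, 4, 6, 8, 9, 10]

slow=0 fast=1: a[fast]=4≠a[slow]=1 write a[1]=4, slow++,fast++
slow=1 fast=2: a[fast]=6≠a[slow]=4 write a[2]=6, slow++,fast++
slow=2 fast=3: a[fast]=6=a[slow] dup, fast++
slow=2 fast=4: a[fast]=6=a[slow] dup, fast++
slow=2 fast=5: a[fast]=8≠a[slow]=6 write a[3]=8, slow++,fast++
slow=3 fast=6: a[fast]=9≠a[slow]=8 write a[4]=9, slow++,fast++
slow=4 fast=7: a[fast]=10≠a[slow]=9 write a[5]=10, slow++,fast++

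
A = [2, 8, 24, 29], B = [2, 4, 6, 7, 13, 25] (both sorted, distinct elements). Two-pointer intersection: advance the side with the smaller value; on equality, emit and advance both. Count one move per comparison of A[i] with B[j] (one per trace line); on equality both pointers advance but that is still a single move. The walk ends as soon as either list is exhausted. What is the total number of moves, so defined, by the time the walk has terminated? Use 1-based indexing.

8 moves

i=1 j=1: 2==2 emit, i++,j++
i=2 j=2: 8>4, j++
i=2 j=3: 8>6, j++
i=2 j=4: 8>7, j++
i=2 j=5: 8<13, i++
i=3 j=5: 24>13, j++
i=3 j=6: 24<25, i++
i=4 j=6: 29>25, j++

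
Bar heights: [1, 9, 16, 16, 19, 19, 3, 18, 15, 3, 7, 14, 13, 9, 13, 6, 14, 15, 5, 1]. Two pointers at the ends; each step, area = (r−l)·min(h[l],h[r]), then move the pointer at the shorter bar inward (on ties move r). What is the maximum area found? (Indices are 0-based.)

l=0 r=19: min(1,1)*19=19 best=19 *, r--
l=0 r=18: min(1,5)*18=18 best=19, l++
l=1 r=18: min(9,5)*17=85 best=85 *, r--
l=1 r=17: min(9,15)*16=144 best=144 *, l++
l=2 r=17: min(16,15)*15=225 best=225 *, r--
l=2 r=16: min(16,14)*14=196 best=225, r--
l=2 r=15: min(16,6)*13=78 best=225, r--
l=2 r=14: min(16,13)*12=156 best=225, r--
l=2 r=13: min(16,9)*11=99 best=225, r--
l=2 r=12: min(16,13)*10=130 best=225, r--
l=2 r=11: min(16,14)*9=126 best=225, r--
l=2 r=10: min(16,7)*8=56 best=225, r--
l=2 r=9: min(16,3)*7=21 best=225, r--
l=2 r=8: min(16,15)*6=90 best=225, r--
l=2 r=7: min(16,18)*5=80 best=225, l++
l=3 r=7: min(16,18)*4=64 best=225, l++
l=4 r=7: min(19,18)*3=54 best=225, r--
l=4 r=6: min(19,3)*2=6 best=225, r--
l=4 r=5: min(19,19)*1=19 best=225, r--

max area = 225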